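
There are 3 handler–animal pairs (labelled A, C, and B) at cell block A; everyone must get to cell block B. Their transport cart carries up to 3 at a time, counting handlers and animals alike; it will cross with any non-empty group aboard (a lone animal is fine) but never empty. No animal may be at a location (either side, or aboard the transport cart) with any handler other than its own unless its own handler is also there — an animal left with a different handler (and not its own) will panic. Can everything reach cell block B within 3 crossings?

Counting alone: each trip to cell block B takes at most 3 across and each return brings at least 1 back, so after t trips out (and t−1 returns) at most 3t − (t−1) of the 6 are across; that first reaches 6 at t = 3, so at least 5 crossings are needed.
Since 3 < 5, 3 crossings cannot be enough. (The shortest complete plan in fact takes 5:)
1. animal A and handler A cross → cell block B.
2. handler A crosses ← cell block A.
3. handler A, handler B, and handler C cross → cell block B.
4. animal A crosses ← cell block A.
5. animal A, animal B, and animal C cross → cell block B.

No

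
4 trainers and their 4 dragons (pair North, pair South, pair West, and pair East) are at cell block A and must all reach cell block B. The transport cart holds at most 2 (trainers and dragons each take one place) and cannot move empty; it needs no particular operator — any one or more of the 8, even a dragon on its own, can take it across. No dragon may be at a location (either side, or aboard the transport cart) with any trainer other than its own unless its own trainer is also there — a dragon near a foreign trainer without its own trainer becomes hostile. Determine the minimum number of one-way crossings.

Following every safe sequence of crossings from the start, the most of the 8 that can be at cell block B as the transport cart arrives there on crossings 1, 3, 5 is 2, 3, 4 respectively; the best ever achieved is 4 of 8.
From crossing 7 on, no configuration arises that was not already reachable earlier: only 44 distinct safe configurations (who is on which side, and where the transport cart is) can ever be reached, none of them has everyone across, and every continuation just revisits them. So no valid plan exists.

impossible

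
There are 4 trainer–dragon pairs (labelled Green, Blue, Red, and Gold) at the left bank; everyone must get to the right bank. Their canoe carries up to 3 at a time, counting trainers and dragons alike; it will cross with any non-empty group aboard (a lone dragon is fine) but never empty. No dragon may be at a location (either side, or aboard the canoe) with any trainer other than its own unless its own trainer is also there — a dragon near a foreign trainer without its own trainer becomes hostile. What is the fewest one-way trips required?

Counting alone: each trip to the right bank takes at most 3 across and each return brings at least 1 back, so after t trips out (and t−1 returns) at most 3t − (t−1) of the 8 are across; that first reaches 8 at t = 4, so at least 7 crossings are needed.
The safety rule pushes this higher. Following every safe sequence of crossings, the most of the 8 that can be at the right bank as the canoe arrives there on crossing 7 is 7 — never all 8.
So no plan with fewer than 9 crossings exists, and this one achieves 9:
1. dragon Green and trainer Green cross → the right bank.
2. trainer Green crosses ← the left bank.
3. dragon Blue, trainer Blue, and trainer Green cross → the right bank.
4. dragon Green and trainer Green cross ← the left bank.
5. trainer Gold, trainer Green, and trainer Red cross → the right bank.
6. dragon Blue crosses ← the left bank.
7. dragon Blue and dragon Green cross → the right bank.
8. dragon Green crosses ← the left bank.
9. dragon Gold, dragon Green, and dragon Red cross → the right bank.

9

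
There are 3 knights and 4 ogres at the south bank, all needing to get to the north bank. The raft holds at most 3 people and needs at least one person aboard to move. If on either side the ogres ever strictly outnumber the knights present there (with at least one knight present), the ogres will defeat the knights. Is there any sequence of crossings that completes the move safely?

No

The ogres already outnumber the knights at the south bank before anyone moves, so the starting position itself is disallowed.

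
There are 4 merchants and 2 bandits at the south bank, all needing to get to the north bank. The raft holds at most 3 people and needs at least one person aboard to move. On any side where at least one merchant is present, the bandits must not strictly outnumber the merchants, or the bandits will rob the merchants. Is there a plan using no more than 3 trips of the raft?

No

Counting alone: each trip to the north bank takes at most 3 across and each return brings at least 1 back, so after t trips out (and t−1 returns) at most 3t − (t−1) of the 6 are across; that first reaches 6 at t = 3, so at least 5 crossings are needed.
Since 3 < 5, 3 crossings cannot be enough. (The shortest complete plan in fact takes 5:)
1. 2 bandits → the north bank.  (the south bank: 4M 0B; the north bank: 0M 2B)
2. 1 bandit ← the south bank.  (the south bank: 4M 1B; the north bank: 0M 1B)
3. 2 merchants and 1 bandit → the north bank.  (the south bank: 2M 0B; the north bank: 2M 2B)
4. 1 bandit ← the south bank.  (the south bank: 2M 1B; the north bank: 2M 1B)
5. 2 merchants and 1 bandit → the north bank.  (the south bank: 0M 0B; the north bank: 4M 2B)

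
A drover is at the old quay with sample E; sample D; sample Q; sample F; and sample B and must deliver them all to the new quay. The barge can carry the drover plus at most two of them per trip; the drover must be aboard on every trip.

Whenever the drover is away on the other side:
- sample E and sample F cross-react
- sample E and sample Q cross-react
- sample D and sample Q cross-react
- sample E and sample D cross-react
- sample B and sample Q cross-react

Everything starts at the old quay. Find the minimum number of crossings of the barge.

Counting alone: the drover can take at most 2 across per trip to the new quay, so moving all 5 needs at least 3 loaded trips out, with a return between consecutive ones — at least 5 crossings.
The safety rule pushes this higher. Following every safe sequence of crossings, the most of the 5 that can be at the new quay as the barge arrives there on crossing 5 is 4 — never all 5.
So no plan with fewer than 7 crossings exists, and this one achieves 7:
1. Drover goes to the new quay with sample E and sample Q.  [the old quay: sample B, sample D, sample F | the new quay: sample E, sample Q]
2. Drover goes back to the old quay with sample E.  [the old quay: sample B, sample D, sample E, sample F | the new quay: sample Q]
3. Drover goes to the new quay with sample E and sample F.  [the old quay: sample B, sample D | the new quay: sample E, sample F, sample Q]
4. Drover goes back to the old quay with sample E.  [the old quay: sample B, sample D, sample E | the new quay: sample F, sample Q]
5. Drover goes to the new quay with sample B and sample D.  [the old quay: sample E | the new quay: sample B, sample D, sample F, sample Q]
6. Drover goes back to the old quay with sample Q.  [the old quay: sample E, sample Q | the new quay: sample B, sample D, sample F]
7. Drover goes to the new quay with sample E and sample Q.  [the old quay: — | the new quay: sample B, sample D, sample E, sample F, sample Q]

7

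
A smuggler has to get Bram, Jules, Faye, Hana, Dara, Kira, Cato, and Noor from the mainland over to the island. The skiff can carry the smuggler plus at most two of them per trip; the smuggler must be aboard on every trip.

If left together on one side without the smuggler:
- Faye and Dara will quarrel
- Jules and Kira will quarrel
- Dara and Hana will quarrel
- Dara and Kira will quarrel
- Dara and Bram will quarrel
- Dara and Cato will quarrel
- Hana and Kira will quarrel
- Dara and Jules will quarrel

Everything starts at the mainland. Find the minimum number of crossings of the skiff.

13

Counting alone: the smuggler can take at most 2 across per trip to the island, so moving all 8 needs at least 4 loaded trips out, with a return between consecutive ones — at least 7 crossings.
The safety rule pushes this higher. Following every safe sequence of crossings, the most of the 8 that can be at the island as the skiff arrives there on crossings 7, 9, 11 is 5, 6, 7 respectively — never all 8.
So no plan with fewer than 13 crossings exists, and this one achieves 13:
1. Smuggler goes to the island with Dara and Kira.
2. Smuggler goes back to the mainland with Dara.
3. Smuggler goes to the island with Bram and Dara.
4. Smuggler goes back to the mainland with Dara.
5. Smuggler goes to the island with Dara and Faye.
6. Smuggler goes back to the mainland with Dara.
7. Smuggler goes to the island with Cato and Dara.
8. Smuggler goes back to the mainland with Dara.
9. Smuggler goes to the island with Hana and Jules.
10. Smuggler goes back to the mainland with Kira.
11. Smuggler goes to the island with Dara and Noor.
12. Smuggler goes back to the mainland with Dara.
13. Smuggler goes to the island with Dara and Kira.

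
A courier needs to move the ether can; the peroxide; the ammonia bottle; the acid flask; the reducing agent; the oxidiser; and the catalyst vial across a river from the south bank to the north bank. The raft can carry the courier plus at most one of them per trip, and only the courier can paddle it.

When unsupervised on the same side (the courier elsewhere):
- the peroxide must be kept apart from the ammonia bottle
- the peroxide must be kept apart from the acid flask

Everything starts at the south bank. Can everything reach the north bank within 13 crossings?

Counting alone: the courier can take at most 1 across per trip to the north bank, so moving all 7 needs at least 7 loaded trips out, with a return between consecutive ones — at least 13 crossings.
The safety rule pushes this higher. Following every safe sequence of crossings, the most of the 7 that can be at the north bank as the raft arrives there on crossing 13 is 6 — never all 7.
So the move cannot be finished within 13 crossings. (The shortest complete plan takes 15:)
1. Courier goes to the north bank with the peroxide.
2. Courier goes back to the south bank alone.
3. Courier goes to the north bank with the ether can.
4. Courier goes back to the south bank alone.
5. Courier goes to the north bank with the ammonia bottle.
6. Courier goes back to the south bank with the peroxide.
7. Courier goes to the north bank with the acid flask.
8. Courier goes back to the south bank alone.
9. Courier goes to the north bank with the reducing agent.
10. Courier goes back to the south bank alone.
11. Courier goes to the north bank with the oxidiser.
12. Courier goes back to the south bank alone.
13. Courier goes to the north bank with the catalyst vial.
14. Courier goes back to the south bank alone.
15. Courier goes to the north bank with the peroxide.

No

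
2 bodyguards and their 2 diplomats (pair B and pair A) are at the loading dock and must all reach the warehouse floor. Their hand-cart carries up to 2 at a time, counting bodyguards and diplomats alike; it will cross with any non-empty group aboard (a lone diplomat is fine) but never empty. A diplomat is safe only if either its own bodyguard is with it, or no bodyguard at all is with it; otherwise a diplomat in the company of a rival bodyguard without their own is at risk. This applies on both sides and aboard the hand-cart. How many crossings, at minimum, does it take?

Counting alone: each trip to the warehouse floor takes at most 2 across and each return brings at least 1 back, so after t trips out (and t−1 returns) at most 2t − (t−1) of the 4 are across; that first reaches 4 at t = 3, so at least 5 crossings are needed.
The plan below uses exactly 5 crossings, so it is optimal:
1. bodyguard B and diplomat B cross → the warehouse floor.
2. bodyguard B crosses ← the loading dock.
3. bodyguard A and bodyguard B cross → the warehouse floor.
4. bodyguard A crosses ← the loading dock.
5. bodyguard A and diplomat A cross → the warehouse floor.

5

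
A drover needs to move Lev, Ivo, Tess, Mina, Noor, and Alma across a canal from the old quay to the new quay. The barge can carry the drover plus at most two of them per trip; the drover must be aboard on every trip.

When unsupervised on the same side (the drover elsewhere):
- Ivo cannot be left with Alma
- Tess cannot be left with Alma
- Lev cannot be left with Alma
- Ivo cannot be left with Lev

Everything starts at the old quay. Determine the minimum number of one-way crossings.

Counting alone: the drover can take at most 2 across per trip to the new quay, so moving all 6 needs at least 3 loaded trips out, with a return between consecutive ones — at least 5 crossings.
The safety rule pushes this higher. Following every safe sequence of crossings, the most of the 6 that can be at the new quay as the barge arrives there on crossings 5, 7 is 4, 5 respectively — never all 6.
So no plan with fewer than 9 crossings exists, and this one achieves 9:
1. Drover goes to the new quay with Alma and Lev.
2. Drover goes back to the old quay with Lev.
3. Drover goes to the new quay with Lev and Tess.
4. Drover goes back to the old quay with Alma.
5. Drover goes to the new quay with Ivo and Mina.
6. Drover goes back to the old quay with Lev.
7. Drover goes to the new quay with Lev and Noor.
8. Drover goes back to the old quay with Lev.
9. Drover goes to the new quay with Alma and Lev.

9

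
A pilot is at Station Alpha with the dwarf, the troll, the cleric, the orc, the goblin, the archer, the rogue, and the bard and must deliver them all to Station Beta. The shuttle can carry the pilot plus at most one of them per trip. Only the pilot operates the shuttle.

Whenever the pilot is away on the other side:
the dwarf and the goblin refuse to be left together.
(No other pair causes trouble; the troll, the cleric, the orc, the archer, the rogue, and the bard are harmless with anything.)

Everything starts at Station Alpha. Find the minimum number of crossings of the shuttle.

15

Counting alone: the pilot can take at most 1 across per trip to Station Beta, so moving all 8 needs at least 8 loaded trips out, with a return between consecutive ones — at least 15 crossings.
The plan below uses exactly 15 crossings, so it is optimal:
1. Pilot goes to Station Beta with the dwarf.  [Station Alpha: the archer, the bard, the cleric, the goblin, the orc, the rogue, the troll | Station Beta: the dwarf]
2. Pilot goes back to Station Alpha alone.  [Station Alpha: the archer, the bard, the cleric, the goblin, the orc, the rogue, the troll | Station Beta: the dwarf]
3. Pilot goes to Station Beta with the troll.  [Station Alpha: the archer, the bard, the cleric, the goblin, the orc, the rogue | Station Beta: the dwarf, the troll]
4. Pilot goes back to Station Alpha alone.  [Station Alpha: the archer, the bard, the cleric, the goblin, the orc, the rogue | Station Beta: the dwarf, the troll]
5. Pilot goes to Station Beta with the cleric.  [Station Alpha: the archer, the bard, the goblin, the orc, the rogue | Station Beta: the cleric, the dwarf, the troll]
6. Pilot goes back to Station Alpha alone.  [Station Alpha: the archer, the bard, the goblin, the orc, the rogue | Station Beta: the cleric, the dwarf, the troll]
7. Pilot goes to Station Beta with the orc.  [Station Alpha: the archer, the bard, the goblin, the rogue | Station Beta: the cleric, the dwarf, the orc, the troll]
8. Pilot goes back to Station Alpha alone.  [Station Alpha: the archer, the bard, the goblin, the rogue | Station Beta: the cleric, the dwarf, the orc, the troll]
9. Pilot goes to Station Beta with the archer.  [Station Alpha: the bard, the goblin, the rogue | Station Beta: the archer, the cleric, the dwarf, the orc, the troll]
10. Pilot goes back to Station Alpha alone.  [Station Alpha: the bard, the goblin, the rogue | Station Beta: the archer, the cleric, the dwarf, the orc, the troll]
11. Pilot goes to Station Beta with the rogue.  [Station Alpha: the bard, the goblin | Station Beta: the archer, the cleric, the dwarf, the orc, the rogue, the troll]
12. Pilot goes back to Station Alpha alone.  [Station Alpha: the bard, the goblin | Station Beta: the archer, the cleric, the dwarf, the orc, the rogue, the troll]
13. Pilot goes to Station Beta with the bard.  [Station Alpha: the goblin | Station Beta: the archer, the bard, the cleric, the dwarf, the orc, the rogue, the troll]
14. Pilot goes back to Station Alpha alone.  [Station Alpha: the goblin | Station Beta: the archer, the bard, the cleric, the dwarf, the orc, the rogue, the troll]
15. Pilot goes to Station Beta with the goblin.  [Station Alpha: — | Station Beta: the archer, the bard, the cleric, the dwarf, the goblin, the orc, the rogue, the troll]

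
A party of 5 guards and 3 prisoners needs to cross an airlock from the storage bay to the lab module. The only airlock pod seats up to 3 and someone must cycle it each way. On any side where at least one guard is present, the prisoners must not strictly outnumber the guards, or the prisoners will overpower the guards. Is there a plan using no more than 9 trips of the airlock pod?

Yes — this plan uses 7 crossings (≤ 9):
1. 2 prisoners → the lab module.  (the storage bay: 5G 1P; the lab module: 0G 2P)
2. 1 prisoner ← the storage bay.  (the storage bay: 5G 2P; the lab module: 0G 1P)
3. 2 guards and 1 prisoner → the lab module.  (the storage bay: 3G 1P; the lab module: 2G 2P)
4. 1 prisoner ← the storage bay.  (the storage bay: 3G 2P; the lab module: 2G 1P)
5. 1 guard and 2 prisoners → the lab module.  (the storage bay: 2G 0P; the lab module: 3G 3P)
6. 1 prisoner ← the storage bay.  (the storage bay: 2G 1P; the lab module: 3G 2P)
7. 2 guards and 1 prisoner → the lab module.  (the storage bay: 0G 0P; the lab module: 5G 3P)

Yes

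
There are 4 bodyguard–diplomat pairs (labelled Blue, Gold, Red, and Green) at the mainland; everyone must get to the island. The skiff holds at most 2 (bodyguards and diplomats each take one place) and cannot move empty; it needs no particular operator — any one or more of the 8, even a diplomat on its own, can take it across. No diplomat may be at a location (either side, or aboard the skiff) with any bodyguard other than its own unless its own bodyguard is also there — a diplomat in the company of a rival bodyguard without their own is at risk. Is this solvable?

Following every safe sequence of crossings from the start, the most of the 8 that can be at the island as the skiff arrives there on crossings 1, 3, 5 is 2, 3, 4 respectively; the best ever achieved is 4 of 8.
From crossing 7 on, no configuration arises that was not already reachable earlier: only 44 distinct safe configurations (who is on which side, and where the skiff is) can ever be reached, none of them has everyone across, and every continuation just revisits them. So no valid plan exists.

No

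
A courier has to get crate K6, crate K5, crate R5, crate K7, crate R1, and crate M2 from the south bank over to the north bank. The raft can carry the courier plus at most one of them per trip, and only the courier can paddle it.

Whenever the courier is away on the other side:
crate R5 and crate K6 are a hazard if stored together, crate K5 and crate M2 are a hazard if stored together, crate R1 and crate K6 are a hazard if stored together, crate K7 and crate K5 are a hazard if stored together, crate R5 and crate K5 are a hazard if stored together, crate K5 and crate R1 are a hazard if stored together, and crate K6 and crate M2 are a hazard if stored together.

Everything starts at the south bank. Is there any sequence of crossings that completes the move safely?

No

Whatever the first load, the items left behind include a forbidden pair without the courier. No opening move is safe, so no plan exists.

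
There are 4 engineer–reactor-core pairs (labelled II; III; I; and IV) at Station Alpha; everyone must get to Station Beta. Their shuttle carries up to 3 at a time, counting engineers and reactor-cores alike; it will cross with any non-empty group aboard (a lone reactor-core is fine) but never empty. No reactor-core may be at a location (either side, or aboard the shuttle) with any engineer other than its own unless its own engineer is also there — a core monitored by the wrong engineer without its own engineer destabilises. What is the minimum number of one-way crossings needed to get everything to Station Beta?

9

Counting alone: each trip to Station Beta takes at most 3 across and each return brings at least 1 back, so after t trips out (and t−1 returns) at most 3t − (t−1) of the 8 are across; that first reaches 8 at t = 4, so at least 7 crossings are needed.
The safety rule pushes this higher. Following every safe sequence of crossings, the most of the 8 that can be at Station Beta as the shuttle arrives there on crossing 7 is 7 — never all 8.
So no plan with fewer than 9 crossings exists, and this one achieves 9:
1. engineer II and reactor-core II cross → Station Beta.
2. engineer II crosses ← Station Alpha.
3. engineer II, engineer III, and reactor-core III cross → Station Beta.
4. engineer II and reactor-core II cross ← Station Alpha.
5. engineer I, engineer II, and engineer IV cross → Station Beta.
6. reactor-core III crosses ← Station Alpha.
7. reactor-core II and reactor-core III cross → Station Beta.
8. reactor-core II crosses ← Station Alpha.
9. reactor-core I, reactor-core II, and reactor-core IV cross → Station Beta.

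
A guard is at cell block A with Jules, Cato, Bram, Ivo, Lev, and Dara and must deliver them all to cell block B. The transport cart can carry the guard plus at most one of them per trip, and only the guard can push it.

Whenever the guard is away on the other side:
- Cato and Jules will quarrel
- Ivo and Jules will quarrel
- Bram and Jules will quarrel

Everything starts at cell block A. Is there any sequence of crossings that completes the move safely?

No

Following every safe sequence of crossings from the start, the most of the 6 that can be at cell block B as the transport cart arrives there on crossings 1, 3, 5, 7 is 1, 2, 3, 4 respectively; the best ever achieved is 4 of 6.
From crossing 9 on, no configuration arises that was not already reachable earlier: only 36 distinct safe configurations (who is on which side, and where the transport cart is) can ever be reached, none of them has everyone across, and every continuation just revisits them. So no valid plan exists.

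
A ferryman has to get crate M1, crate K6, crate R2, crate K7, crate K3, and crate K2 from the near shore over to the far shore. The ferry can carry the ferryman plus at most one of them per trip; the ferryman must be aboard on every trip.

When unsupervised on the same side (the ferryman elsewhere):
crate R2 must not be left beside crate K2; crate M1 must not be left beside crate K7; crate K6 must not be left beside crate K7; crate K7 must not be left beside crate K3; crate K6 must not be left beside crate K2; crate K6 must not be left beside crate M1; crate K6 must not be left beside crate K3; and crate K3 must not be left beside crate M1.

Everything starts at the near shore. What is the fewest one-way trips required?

Whatever the first load, the items left behind include a forbidden pair without the ferryman. No opening move is safe, so no plan exists.

impossible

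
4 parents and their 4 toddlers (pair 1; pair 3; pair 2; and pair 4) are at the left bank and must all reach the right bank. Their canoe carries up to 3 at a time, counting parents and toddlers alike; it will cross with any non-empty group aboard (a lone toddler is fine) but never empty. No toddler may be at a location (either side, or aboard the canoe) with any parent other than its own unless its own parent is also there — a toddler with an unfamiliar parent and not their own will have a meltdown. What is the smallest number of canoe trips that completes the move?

Counting alone: each trip to the right bank takes at most 3 across and each return brings at least 1 back, so after t trips out (and t−1 returns) at most 3t − (t−1) of the 8 are across; that first reaches 8 at t = 4, so at least 7 crossings are needed.
The safety rule pushes this higher. Following every safe sequence of crossings, the most of the 8 that can be at the right bank as the canoe arrives there on crossing 7 is 7 — never all 8.
So no plan with fewer than 9 crossings exists, and this one achieves 9:
1. parent 1 and toddler 1 cross → the right bank.
2. parent 1 crosses ← the left bank.
3. parent 1, parent 3, and toddler 3 cross → the right bank.
4. parent 1 and toddler 1 cross ← the left bank.
5. parent 1, parent 2, and parent 4 cross → the right bank.
6. toddler 3 crosses ← the left bank.
7. toddler 1 and toddler 3 cross → the right bank.
8. toddler 1 crosses ← the left bank.
9. toddler 1, toddler 2, and toddler 4 cross → the right bank.

9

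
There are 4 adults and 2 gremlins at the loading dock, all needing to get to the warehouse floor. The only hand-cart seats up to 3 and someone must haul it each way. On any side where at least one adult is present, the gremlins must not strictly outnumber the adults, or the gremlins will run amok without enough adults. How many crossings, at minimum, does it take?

5

Counting alone: each trip to the warehouse floor takes at most 3 across and each return brings at least 1 back, so after t trips out (and t−1 returns) at most 3t − (t−1) of the 6 are across; that first reaches 6 at t = 3, so at least 5 crossings are needed.
The plan below uses exactly 5 crossings, so it is optimal:
1. 2 gremlins → the warehouse floor.  (the loading dock: 4A 0G; the warehouse floor: 0A 2G)
2. 1 gremlin ← the loading dock.  (the loading dock: 4A 1G; the warehouse floor: 0A 1G)
3. 2 adults and 1 gremlin → the warehouse floor.  (the loading dock: 2A 0G; the warehouse floor: 2A 2G)
4. 1 gremlin ← the loading dock.  (the loading dock: 2A 1G; the warehouse floor: 2A 1G)
5. 2 adults and 1 gremlin → the warehouse floor.  (the loading dock: 0A 0G; the warehouse floor: 4A 2G)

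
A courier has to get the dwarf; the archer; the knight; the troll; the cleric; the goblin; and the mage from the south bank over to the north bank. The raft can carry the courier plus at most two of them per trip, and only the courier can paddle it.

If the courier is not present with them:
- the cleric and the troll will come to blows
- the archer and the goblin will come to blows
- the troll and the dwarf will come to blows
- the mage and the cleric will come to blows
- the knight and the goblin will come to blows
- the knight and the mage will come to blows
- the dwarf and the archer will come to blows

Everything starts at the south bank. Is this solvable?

Whatever the first load, the items left behind include a forbidden pair without the courier. No opening move is safe, so no plan exists.

No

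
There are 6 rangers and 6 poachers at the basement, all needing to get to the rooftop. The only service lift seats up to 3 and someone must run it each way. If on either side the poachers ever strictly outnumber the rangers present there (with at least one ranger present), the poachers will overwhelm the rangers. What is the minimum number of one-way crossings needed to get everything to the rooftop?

impossible

Following every safe sequence of crossings from the start, the most of the 12 that can be at the rooftop as the service lift arrives there on crossings 1, 3, 5 is 3, 5, 6 respectively; the best ever achieved is 6 of 12.
From crossing 7 on, no configuration arises that was not already reachable earlier: only 17 distinct safe configurations (who is on which side, and where the service lift is) can ever be reached, none of them has everyone across, and every continuation just revisits them. They are: 0 rangers + 0 poachers across (service lift back at the start); 0 rangers + 1 poacher across (service lift there); 0 rangers + 1 poacher across (service lift back at the start); 0 rangers + 2 poachers across (service lift there); 0 rangers + 2 poachers across (service lift back at the start); 0 rangers + 3 poachers across (service lift there); 0 rangers + 3 poachers across (service lift back at the start); 0 rangers + 4 poachers across (service lift there); 0 rangers + 4 poachers across (service lift back at the start); 0 rangers + 5 poachers across (service lift there); 0 rangers + 5 poachers across (service lift back at the start); 0 rangers + 6 poachers across (service lift there); 1 ranger + 1 poacher across (service lift there); 1 ranger + 1 poacher across (service lift back at the start); 2 rangers + 2 poachers across (service lift there); 2 rangers + 2 poachers across (service lift back at the start); 3 rangers + 3 poachers across (service lift there). So no valid plan exists.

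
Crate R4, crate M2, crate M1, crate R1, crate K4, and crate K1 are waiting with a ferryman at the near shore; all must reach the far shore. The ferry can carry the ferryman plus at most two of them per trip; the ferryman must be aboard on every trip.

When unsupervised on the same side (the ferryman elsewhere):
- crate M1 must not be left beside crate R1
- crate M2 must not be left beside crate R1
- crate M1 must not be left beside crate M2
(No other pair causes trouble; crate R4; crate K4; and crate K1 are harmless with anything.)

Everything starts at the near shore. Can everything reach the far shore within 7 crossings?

Counting alone: the ferryman can take at most 2 across per trip to the far shore, so moving all 6 needs at least 3 loaded trips out, with a return between consecutive ones — at least 5 crossings.
The safety rule pushes this higher. Following every safe sequence of crossings, the most of the 6 that can be at the far shore as the ferry arrives there on crossings 5, 7 is 4, 5 respectively — never all 6.
So the move cannot be finished within 7 crossings. (The shortest complete plan takes 9:)
1. Ferryman goes to the far shore with crate M1 and crate M2.  [the near shore: crate K1, crate K4, crate R1, crate R4 | the far shore: crate M1, crate M2]
2. Ferryman goes back to the near shore with crate M2.  [the near shore: crate K1, crate K4, crate M2, crate R1, crate R4 | the far shore: crate M1]
3. Ferryman goes to the far shore with crate M2 and crate R4.  [the near shore: crate K1, crate K4, crate R1 | the far shore: crate M1, crate M2, crate R4]
4. Ferryman goes back to the near shore with crate M2.  [the near shore: crate K1, crate K4, crate M2, crate R1 | the far shore: crate M1, crate R4]
5. Ferryman goes to the far shore with crate K4 and crate M2.  [the near shore: crate K1, crate R1 | the far shore: crate K4, crate M1, crate M2, crate R4]
6. Ferryman goes back to the near shore with crate M2.  [the near shore: crate K1, crate M2, crate R1 | the far shore: crate K4, crate M1, crate R4]
7. Ferryman goes to the far shore with crate K1 and crate M2.  [the near shore: crate R1 | the far shore: crate K1, crate K4, crate M1, crate M2, crate R4]
8. Ferryman goes back to the near shore with crate M2.  [the near shore: crate M2, crate R1 | the far shore: crate K1, crate K4, crate M1, crate R4]
9. Ferryman goes to the far shore with crate M2 and crate R1.  [the near shore: — | the far shore: crate K1, crate K4, crate M1, crate M2, crate R1, crate R4]

No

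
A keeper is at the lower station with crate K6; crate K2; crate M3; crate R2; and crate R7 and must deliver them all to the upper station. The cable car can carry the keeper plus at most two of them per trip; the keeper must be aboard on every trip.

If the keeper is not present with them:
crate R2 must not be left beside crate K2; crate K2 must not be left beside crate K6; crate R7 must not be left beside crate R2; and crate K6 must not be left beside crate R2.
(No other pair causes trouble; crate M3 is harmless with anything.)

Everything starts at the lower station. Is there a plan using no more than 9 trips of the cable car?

Yes — this plan uses 7 crossings (≤ 9):
1. Keeper goes to the upper station with crate K6 and crate R2.
2. Keeper goes back to the lower station with crate K6.
3. Keeper goes to the upper station with crate K6 and crate M3.
4. Keeper goes back to the lower station with crate K6.
5. Keeper goes to the upper station with crate K6 and crate R7.
6. Keeper goes back to the lower station with crate R2.
7. Keeper goes to the upper station with crate K2 and crate R2.

Yes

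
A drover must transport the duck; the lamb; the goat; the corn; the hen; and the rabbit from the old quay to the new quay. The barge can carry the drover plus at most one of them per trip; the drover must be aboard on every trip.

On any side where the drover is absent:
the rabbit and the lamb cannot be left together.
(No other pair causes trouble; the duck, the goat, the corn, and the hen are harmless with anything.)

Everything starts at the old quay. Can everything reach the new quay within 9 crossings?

Counting alone: the drover can take at most 1 across per trip to the new quay, so moving all 6 needs at least 6 loaded trips out, with a return between consecutive ones — at least 11 crossings.
Since 9 < 11, 9 crossings cannot be enough. (The shortest complete plan in fact takes 11:)
1. Drover goes to the new quay with the lamb.
2. Drover goes back to the old quay alone.
3. Drover goes to the new quay with the duck.
4. Drover goes back to the old quay alone.
5. Drover goes to the new quay with the goat.
6. Drover goes back to the old quay alone.
7. Drover goes to the new quay with the corn.
8. Drover goes back to the old quay alone.
9. Drover goes to the new quay with the hen.
10. Drover goes back to the old quay alone.
11. Drover goes to the new quay with the rabbit.

No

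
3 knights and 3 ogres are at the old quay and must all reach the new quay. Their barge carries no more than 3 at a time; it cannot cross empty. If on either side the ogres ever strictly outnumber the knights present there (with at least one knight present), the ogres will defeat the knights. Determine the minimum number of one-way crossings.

5

Counting alone: each trip to the new quay takes at most 3 across and each return brings at least 1 back, so after t trips out (and t−1 returns) at most 3t − (t−1) of the 6 are across; that first reaches 6 at t = 3, so at least 5 crossings are needed.
The plan below uses exactly 5 crossings, so it is optimal:
1. 2 ogres → the new quay.  (the old quay: 3K 1O; the new quay: 0K 2O)
2. 1 ogre ← the old quay.  (the old quay: 3K 2O; the new quay: 0K 1O)
3. 3 knights → the new quay.  (the old quay: 0K 2O; the new quay: 3K 1O)
4. 1 ogre ← the old quay.  (the old quay: 0K 3O; the new quay: 3K 0O)
5. 3 ogres → the new quay.  (the old quay: 0K 0O; the new quay: 3K 3O)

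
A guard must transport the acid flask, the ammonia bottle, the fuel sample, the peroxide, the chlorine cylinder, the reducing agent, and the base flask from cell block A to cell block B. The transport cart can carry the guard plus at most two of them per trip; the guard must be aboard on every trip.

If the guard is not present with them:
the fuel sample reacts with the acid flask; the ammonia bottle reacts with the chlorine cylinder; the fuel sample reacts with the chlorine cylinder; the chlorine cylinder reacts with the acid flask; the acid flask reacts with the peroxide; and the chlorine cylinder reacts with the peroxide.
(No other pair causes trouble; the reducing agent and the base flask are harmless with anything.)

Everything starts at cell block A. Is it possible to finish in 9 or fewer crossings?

Counting alone: the guard can take at most 2 across per trip to cell block B, so moving all 7 needs at least 4 loaded trips out, with a return between consecutive ones — at least 7 crossings.
The safety rule pushes this higher. Following every safe sequence of crossings, the most of the 7 that can be at cell block B as the transport cart arrives there on crossings 7, 9 is 5, 6 respectively — never all 7.
So the move cannot be finished within 9 crossings. (The shortest complete plan takes 11:)
1. Guard goes to cell block B with the acid flask and the chlorine cylinder.
2. Guard goes back to cell block A with the acid flask.
3. Guard goes to cell block B with the acid flask and the ammonia bottle.
4. Guard goes back to cell block A with the chlorine cylinder.
5. Guard goes to cell block B with the fuel sample and the peroxide.
6. Guard goes back to cell block A with the acid flask.
7. Guard goes to cell block B with the acid flask and the reducing agent.
8. Guard goes back to cell block A with the acid flask.
9. Guard goes to cell block B with the acid flask and the base flask.
10. Guard goes back to cell block A with the acid flask.
11. Guard goes to cell block B with the acid flask and the chlorine cylinder.

No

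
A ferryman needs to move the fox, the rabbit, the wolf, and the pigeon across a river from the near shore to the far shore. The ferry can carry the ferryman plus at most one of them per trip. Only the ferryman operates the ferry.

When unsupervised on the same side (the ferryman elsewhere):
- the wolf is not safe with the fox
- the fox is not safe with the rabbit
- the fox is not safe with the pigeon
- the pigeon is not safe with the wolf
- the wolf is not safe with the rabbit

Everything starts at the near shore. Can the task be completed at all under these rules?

No

Whatever the first load, the items left behind include a forbidden pair without the ferryman. No opening move is safe, so no plan exists.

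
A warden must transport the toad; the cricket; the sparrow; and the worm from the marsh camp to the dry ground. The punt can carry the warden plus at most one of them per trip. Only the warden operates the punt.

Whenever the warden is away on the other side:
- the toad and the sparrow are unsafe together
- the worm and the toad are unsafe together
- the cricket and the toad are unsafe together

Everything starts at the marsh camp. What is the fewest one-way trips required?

impossible

Following every safe sequence of crossings from the start, the most of the 4 that can be at the dry ground as the punt arrives there on crossings 1, 3 is 1, 2 respectively; the best ever achieved is 2 of 4.
From crossing 5 on, no configuration arises that was not already reachable earlier: only 9 distinct safe configurations (who is on which side, and where the punt is) can ever be reached, none of them has everyone across, and every continuation just revisits them. So no valid plan exists.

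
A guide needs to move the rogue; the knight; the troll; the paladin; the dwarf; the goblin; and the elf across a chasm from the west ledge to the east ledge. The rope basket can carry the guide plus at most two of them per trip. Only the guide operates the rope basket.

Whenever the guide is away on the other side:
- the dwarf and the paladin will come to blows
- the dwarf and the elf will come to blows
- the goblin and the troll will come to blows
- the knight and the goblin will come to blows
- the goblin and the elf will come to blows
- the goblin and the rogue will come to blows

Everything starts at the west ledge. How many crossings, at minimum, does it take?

9

Counting alone: the guide can take at most 2 across per trip to the east ledge, so moving all 7 needs at least 4 loaded trips out, with a return between consecutive ones — at least 7 crossings.
The safety rule pushes this higher. Following every safe sequence of crossings, the most of the 7 that can be at the east ledge as the rope basket arrives there on crossing 7 is 6 — never all 7.
So no plan with fewer than 9 crossings exists, and this one achieves 9:
1. Guide goes to the east ledge with the dwarf and the goblin.
2. Guide goes back to the west ledge alone.
3. Guide goes to the east ledge with the paladin.
4. Guide goes back to the west ledge with the dwarf.
5. Guide goes to the east ledge with the elf and the rogue.
6. Guide goes back to the west ledge with the goblin.
7. Guide goes to the east ledge with the knight and the troll.
8. Guide goes back to the west ledge alone.
9. Guide goes to the east ledge with the dwarf and the goblin.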